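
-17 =-17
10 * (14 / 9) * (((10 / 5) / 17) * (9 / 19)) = 280 / 323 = 0.87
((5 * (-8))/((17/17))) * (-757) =30280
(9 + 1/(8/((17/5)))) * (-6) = -1131/20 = -56.55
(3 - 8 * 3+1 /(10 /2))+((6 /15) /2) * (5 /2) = -203 /10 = -20.30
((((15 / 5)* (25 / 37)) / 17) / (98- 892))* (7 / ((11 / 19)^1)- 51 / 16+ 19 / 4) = -180225 / 87898976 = -0.00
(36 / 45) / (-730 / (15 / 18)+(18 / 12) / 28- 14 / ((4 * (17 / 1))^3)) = -4402048 / 4819948025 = -0.00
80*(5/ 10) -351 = -311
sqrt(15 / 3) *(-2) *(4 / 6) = -4 *sqrt(5) / 3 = -2.98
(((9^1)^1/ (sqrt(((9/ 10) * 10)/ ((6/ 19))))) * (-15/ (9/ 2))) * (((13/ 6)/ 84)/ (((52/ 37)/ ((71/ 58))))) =-13135 * sqrt(114)/ 1110816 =-0.13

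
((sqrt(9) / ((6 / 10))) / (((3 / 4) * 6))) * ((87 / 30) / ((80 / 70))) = 203 / 72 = 2.82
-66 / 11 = -6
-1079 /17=-63.47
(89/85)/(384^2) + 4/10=5013593/12533760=0.40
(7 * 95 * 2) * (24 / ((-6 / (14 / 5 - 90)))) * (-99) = -45926496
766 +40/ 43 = 32978/ 43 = 766.93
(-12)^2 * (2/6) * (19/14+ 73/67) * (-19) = -1046520/469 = -2231.39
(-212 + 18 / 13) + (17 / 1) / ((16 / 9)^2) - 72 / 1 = -922643 / 3328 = -277.24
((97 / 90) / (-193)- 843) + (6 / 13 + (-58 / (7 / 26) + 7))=-1661240887 / 1580670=-1050.97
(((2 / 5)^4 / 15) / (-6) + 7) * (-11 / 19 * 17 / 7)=-36814129 / 3740625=-9.84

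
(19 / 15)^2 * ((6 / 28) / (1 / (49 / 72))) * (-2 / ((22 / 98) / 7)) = -866761 / 59400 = -14.59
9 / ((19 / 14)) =126 / 19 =6.63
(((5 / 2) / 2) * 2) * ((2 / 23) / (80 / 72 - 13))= -45 / 2461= -0.02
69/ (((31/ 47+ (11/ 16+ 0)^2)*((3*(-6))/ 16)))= -2213888/ 40869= -54.17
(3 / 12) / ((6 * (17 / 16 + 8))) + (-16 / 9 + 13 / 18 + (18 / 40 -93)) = -488597 / 5220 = -93.60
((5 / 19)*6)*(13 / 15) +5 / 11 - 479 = -477.18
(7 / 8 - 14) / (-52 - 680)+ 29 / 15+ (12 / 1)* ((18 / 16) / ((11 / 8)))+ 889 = 290119823 / 322080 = 900.77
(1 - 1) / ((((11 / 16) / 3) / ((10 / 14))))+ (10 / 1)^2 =100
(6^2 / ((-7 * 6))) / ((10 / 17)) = -51 / 35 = -1.46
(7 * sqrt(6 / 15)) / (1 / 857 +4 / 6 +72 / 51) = 305949 * sqrt(10) / 454465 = 2.13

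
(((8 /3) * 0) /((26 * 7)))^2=0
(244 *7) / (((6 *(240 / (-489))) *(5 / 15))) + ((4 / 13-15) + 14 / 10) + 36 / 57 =-3463307 / 1976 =-1752.69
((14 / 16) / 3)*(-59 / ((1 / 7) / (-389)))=1124599 / 24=46858.29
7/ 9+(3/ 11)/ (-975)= 0.78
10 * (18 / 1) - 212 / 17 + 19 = 3171 / 17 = 186.53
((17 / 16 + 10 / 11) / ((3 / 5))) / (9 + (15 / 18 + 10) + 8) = 1735 / 14696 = 0.12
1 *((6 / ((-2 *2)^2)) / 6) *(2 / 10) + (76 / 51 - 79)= -316189 / 4080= -77.50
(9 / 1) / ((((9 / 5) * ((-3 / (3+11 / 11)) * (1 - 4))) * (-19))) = -20 / 171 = -0.12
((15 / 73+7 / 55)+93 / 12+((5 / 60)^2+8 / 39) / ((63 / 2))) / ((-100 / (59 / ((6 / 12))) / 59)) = -6666944289073 / 11837826000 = -563.19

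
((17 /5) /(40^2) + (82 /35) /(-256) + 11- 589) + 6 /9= -193986361 /336000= -577.34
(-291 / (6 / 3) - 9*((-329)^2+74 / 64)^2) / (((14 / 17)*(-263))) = 1835626244188017 / 3770368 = 486855989.70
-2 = -2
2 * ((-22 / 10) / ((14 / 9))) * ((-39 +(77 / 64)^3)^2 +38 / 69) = -217302662042707197 / 55319178772480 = -3928.16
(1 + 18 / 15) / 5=11 / 25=0.44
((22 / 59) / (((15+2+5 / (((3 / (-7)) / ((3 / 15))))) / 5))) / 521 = 15 / 61478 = 0.00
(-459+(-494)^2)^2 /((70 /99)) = 5873645737971 /70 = 83909224828.16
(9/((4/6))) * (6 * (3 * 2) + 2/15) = 2439/5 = 487.80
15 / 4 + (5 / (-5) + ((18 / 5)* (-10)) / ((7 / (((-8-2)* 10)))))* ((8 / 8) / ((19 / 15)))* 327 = 70496655 / 532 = 132512.51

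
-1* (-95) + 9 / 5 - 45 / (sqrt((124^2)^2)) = 7441759 / 76880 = 96.80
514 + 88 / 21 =10882 / 21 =518.19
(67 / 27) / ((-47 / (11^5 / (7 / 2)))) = -21580834 / 8883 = -2429.45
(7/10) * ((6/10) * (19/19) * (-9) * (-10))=189/5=37.80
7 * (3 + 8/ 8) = 28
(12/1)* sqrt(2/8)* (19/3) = 38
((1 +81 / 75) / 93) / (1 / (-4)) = -208 / 2325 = -0.09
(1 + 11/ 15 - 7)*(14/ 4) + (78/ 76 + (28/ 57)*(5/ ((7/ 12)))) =-3761/ 285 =-13.20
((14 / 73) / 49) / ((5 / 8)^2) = 128 / 12775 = 0.01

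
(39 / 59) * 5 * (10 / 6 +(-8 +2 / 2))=-1040 / 59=-17.63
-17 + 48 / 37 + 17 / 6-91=-23059 / 222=-103.87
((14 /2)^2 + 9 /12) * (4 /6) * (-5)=-995 /6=-165.83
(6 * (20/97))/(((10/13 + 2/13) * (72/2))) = 65/1746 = 0.04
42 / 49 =6 / 7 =0.86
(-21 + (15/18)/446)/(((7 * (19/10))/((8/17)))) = -1123820/1512609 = -0.74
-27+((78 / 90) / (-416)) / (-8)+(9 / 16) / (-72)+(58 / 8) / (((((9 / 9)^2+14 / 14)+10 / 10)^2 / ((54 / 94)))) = -4790803 / 180480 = -26.54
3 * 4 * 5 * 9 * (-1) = -540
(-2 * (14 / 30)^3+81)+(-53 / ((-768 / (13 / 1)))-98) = -14088491 / 864000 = -16.31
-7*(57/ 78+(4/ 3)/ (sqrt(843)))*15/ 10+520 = 26641/ 52 - 14*sqrt(843)/ 843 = 511.84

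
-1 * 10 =-10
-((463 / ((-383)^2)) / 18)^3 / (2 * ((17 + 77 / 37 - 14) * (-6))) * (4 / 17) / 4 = 3672355339 / 705989392484992665676416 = 0.00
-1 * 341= -341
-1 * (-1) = 1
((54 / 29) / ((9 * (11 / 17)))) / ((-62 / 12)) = -612 / 9889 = -0.06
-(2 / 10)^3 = -1 / 125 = -0.01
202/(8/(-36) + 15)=1818/133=13.67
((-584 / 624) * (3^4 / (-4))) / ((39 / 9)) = 5913 / 1352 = 4.37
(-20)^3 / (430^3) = -8 / 79507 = -0.00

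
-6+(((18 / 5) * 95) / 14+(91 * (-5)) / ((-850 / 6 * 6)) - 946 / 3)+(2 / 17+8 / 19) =-20066201 / 67830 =-295.83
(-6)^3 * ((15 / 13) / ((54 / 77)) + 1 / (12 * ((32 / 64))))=-5088 / 13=-391.38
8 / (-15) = -8 / 15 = -0.53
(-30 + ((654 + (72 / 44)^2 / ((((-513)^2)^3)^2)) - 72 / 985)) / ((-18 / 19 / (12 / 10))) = -304985137565382080319273272331958113868 / 385906968928496819735871170669536725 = -790.31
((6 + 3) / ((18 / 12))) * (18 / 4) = 27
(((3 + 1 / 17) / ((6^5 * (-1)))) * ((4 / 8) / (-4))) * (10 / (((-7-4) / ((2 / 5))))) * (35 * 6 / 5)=-91 / 121176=-0.00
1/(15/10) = 0.67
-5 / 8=-0.62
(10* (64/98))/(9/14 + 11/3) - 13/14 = 0.59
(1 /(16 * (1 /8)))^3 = 1 /8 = 0.12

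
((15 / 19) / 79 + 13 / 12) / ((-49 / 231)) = -216623 / 42028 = -5.15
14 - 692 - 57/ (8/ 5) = -5709/ 8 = -713.62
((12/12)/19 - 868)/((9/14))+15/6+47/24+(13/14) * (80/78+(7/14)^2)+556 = -629221/798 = -788.50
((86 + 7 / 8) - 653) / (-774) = 4529 / 6192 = 0.73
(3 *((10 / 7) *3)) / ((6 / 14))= 30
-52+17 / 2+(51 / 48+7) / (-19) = -13353 / 304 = -43.92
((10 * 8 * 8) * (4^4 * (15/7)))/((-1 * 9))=-819200/21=-39009.52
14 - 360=-346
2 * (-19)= -38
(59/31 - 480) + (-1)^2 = -14790/31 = -477.10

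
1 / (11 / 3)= 3 / 11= 0.27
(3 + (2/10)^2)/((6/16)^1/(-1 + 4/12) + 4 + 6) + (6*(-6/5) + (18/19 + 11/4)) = -912489/286900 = -3.18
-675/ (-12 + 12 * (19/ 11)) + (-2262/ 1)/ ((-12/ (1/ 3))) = -1393/ 96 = -14.51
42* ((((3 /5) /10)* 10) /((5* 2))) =63 /25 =2.52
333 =333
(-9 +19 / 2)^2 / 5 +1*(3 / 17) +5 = 1777 / 340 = 5.23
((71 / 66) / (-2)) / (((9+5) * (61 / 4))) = -71 / 28182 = -0.00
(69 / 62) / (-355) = -69 / 22010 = -0.00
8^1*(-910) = -7280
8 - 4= 4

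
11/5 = 2.20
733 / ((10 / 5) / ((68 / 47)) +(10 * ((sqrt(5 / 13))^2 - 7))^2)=4211818 / 25154343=0.17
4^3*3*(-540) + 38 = -103642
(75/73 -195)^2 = 200505600/5329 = 37625.37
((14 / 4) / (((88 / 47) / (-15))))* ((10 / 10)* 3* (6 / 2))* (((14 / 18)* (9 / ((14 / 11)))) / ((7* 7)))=-6345 / 224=-28.33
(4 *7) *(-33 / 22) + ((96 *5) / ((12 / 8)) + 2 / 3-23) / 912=-6001 / 144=-41.67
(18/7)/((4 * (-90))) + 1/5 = 27/140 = 0.19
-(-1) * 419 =419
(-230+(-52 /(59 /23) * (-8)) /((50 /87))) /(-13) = -76958 /19175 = -4.01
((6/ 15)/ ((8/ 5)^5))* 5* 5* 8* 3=46875/ 2048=22.89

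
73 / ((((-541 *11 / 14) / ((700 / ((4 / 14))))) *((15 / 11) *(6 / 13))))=-3255070 / 4869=-668.53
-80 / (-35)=16 / 7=2.29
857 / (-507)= -857 / 507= -1.69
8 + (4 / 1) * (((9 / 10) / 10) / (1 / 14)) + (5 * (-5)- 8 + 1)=-474 / 25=-18.96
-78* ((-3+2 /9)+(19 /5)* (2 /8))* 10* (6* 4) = 34216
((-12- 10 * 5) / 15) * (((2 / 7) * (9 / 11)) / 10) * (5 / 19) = -186 / 7315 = -0.03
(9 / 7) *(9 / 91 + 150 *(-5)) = -614169 / 637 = -964.16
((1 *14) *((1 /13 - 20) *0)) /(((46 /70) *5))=0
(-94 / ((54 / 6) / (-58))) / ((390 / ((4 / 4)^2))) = 2726 / 1755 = 1.55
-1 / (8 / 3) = -3 / 8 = -0.38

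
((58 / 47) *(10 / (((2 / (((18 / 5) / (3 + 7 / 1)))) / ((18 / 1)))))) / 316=2349 / 18565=0.13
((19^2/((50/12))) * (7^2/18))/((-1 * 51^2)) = -17689/195075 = -0.09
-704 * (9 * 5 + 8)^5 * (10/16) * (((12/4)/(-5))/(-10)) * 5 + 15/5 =-55201805073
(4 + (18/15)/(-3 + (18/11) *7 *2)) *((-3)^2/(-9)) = -1482/365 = -4.06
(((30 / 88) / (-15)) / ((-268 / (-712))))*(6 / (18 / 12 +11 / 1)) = -534 / 18425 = -0.03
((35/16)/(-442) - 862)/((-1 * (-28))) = -6096099/198016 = -30.79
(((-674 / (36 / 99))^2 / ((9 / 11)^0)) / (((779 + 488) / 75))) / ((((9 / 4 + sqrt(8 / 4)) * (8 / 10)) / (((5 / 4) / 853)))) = 231893701875 / 847308784 - 25765966875 * sqrt(2) / 211827196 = 101.66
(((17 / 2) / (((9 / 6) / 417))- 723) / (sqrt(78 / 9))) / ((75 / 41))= 6724*sqrt(78) / 195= 304.54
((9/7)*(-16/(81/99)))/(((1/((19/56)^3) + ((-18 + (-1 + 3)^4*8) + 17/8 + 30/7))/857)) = -8276453504/54548317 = -151.73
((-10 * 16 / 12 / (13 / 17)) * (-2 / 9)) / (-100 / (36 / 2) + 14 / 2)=1360 / 507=2.68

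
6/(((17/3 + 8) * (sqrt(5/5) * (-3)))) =-0.15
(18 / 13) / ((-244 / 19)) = -171 / 1586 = -0.11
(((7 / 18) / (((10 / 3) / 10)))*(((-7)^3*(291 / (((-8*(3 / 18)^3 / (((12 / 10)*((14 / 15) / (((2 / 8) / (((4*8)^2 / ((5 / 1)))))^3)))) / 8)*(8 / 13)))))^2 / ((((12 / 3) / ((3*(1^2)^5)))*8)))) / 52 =9558261849256432194992620568265621504 / 9765625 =978766013363858656767244400000.00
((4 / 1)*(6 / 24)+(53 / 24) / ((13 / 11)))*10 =4475 / 156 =28.69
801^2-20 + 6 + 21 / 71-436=641151.30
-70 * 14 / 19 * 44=-43120 / 19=-2269.47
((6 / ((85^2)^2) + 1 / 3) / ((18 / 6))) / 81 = 52200643 / 38054255625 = 0.00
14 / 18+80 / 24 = 37 / 9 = 4.11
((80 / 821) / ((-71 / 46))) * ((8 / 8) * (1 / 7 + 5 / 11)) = -0.04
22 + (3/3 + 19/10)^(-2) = 18602/841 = 22.12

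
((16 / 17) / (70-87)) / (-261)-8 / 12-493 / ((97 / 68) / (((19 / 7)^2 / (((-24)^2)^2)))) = -2227366444081 / 3304065364992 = -0.67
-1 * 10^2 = -100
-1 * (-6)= 6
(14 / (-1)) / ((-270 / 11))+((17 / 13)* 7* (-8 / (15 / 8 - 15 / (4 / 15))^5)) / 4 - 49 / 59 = -3107746280606744 / 11946526443028125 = -0.26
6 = 6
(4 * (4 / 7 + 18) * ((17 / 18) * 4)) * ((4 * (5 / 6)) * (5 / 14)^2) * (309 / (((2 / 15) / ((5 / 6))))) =711343750 / 3087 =230432.05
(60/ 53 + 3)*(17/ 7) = 3723/ 371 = 10.04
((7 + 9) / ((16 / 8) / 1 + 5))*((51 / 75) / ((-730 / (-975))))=5304 / 2555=2.08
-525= -525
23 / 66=0.35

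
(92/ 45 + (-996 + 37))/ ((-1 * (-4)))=-43063/ 180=-239.24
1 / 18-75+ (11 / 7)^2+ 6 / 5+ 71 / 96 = -4976983 / 70560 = -70.54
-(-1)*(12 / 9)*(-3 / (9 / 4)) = -16 / 9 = -1.78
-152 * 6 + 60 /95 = -17316 /19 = -911.37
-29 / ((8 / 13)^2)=-76.58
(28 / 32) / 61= 7 / 488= 0.01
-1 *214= -214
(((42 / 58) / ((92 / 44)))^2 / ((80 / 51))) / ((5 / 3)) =8164233 / 177955600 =0.05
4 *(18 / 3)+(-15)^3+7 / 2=-6695 / 2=-3347.50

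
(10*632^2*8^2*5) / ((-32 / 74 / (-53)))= 156654092800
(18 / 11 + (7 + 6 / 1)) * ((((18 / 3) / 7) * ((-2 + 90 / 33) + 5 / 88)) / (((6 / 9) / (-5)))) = -71415 / 968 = -73.78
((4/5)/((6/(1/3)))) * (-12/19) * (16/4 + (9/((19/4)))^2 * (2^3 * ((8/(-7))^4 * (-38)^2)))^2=-230870768810680448/1642968285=-140520526.73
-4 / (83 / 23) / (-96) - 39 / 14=-38683 / 13944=-2.77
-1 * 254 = -254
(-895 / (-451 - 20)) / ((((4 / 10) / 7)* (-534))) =-31325 / 503028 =-0.06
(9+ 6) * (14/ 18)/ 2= 35/ 6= 5.83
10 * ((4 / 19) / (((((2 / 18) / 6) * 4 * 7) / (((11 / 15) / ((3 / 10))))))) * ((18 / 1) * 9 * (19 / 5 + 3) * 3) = 4362336 / 133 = 32799.52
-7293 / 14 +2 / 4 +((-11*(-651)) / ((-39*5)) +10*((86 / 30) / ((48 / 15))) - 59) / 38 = -522.71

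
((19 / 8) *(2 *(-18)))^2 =29241 / 4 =7310.25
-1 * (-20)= 20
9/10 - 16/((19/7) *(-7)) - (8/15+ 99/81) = -23/1710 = -0.01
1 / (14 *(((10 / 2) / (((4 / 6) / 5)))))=1 / 525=0.00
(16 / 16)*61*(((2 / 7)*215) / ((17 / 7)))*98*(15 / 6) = 6426350 / 17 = 378020.59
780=780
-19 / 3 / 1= -6.33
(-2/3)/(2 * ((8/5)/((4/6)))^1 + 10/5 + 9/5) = -10/129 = -0.08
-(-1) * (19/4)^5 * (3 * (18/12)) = 22284891/2048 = 10881.29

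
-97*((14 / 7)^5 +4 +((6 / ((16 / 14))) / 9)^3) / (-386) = 6067447 / 667008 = 9.10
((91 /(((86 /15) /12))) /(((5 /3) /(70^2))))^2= 579778977960000 /1849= 313563535943.75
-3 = -3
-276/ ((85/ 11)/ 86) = -261096/ 85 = -3071.72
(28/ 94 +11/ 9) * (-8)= -5144/ 423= -12.16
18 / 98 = 9 / 49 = 0.18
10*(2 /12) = 5 /3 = 1.67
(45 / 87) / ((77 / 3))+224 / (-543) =-475757 / 1212519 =-0.39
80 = 80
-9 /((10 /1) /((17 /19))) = -153 /190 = -0.81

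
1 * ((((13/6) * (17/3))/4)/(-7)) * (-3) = 1.32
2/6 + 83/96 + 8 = 9.20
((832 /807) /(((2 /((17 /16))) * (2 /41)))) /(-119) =-533 /5649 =-0.09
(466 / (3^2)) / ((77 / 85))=39610 / 693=57.16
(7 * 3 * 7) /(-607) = -147 /607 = -0.24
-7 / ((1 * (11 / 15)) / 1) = -105 / 11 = -9.55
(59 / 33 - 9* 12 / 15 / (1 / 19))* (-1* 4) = 89108 / 165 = 540.05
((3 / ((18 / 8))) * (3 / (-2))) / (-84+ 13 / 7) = 14 / 575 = 0.02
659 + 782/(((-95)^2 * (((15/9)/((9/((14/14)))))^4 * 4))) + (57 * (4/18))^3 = 825362453887/304593750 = 2709.72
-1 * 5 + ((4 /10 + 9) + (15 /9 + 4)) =151 /15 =10.07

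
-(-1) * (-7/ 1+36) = 29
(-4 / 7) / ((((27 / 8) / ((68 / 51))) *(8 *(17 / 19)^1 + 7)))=-2432 / 152523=-0.02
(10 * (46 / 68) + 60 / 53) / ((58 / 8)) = 28460 / 26129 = 1.09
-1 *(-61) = 61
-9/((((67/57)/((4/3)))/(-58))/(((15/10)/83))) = 59508/5561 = 10.70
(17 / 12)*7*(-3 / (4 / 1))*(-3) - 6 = 261 / 16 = 16.31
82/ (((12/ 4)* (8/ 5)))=205/ 12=17.08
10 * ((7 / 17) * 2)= 140 / 17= 8.24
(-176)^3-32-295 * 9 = -5454463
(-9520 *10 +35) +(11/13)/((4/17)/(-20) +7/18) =-95162.76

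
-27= -27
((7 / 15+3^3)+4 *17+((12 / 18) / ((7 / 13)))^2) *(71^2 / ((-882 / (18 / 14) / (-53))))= 28572014966 / 756315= 37777.93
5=5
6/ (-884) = -0.01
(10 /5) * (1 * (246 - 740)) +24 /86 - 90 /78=-552781 /559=-988.87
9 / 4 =2.25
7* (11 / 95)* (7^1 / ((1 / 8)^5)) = 17661952 / 95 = 185915.28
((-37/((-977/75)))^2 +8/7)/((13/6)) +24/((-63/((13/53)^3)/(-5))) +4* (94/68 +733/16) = 509303992379911049/2638082032252212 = 193.06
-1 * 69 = -69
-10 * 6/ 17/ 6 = -10/ 17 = -0.59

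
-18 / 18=-1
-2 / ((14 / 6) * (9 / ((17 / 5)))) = -34 / 105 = -0.32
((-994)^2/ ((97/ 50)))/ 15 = 9880360/ 291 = 33953.13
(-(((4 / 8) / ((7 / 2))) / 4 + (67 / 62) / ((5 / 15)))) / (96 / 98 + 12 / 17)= -338555 / 174096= -1.94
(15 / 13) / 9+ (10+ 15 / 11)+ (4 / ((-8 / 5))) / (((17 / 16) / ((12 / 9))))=20310 / 2431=8.35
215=215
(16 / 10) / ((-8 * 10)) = -1 / 50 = -0.02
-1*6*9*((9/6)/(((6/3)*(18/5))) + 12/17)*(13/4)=-43641/272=-160.44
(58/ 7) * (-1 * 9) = -522/ 7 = -74.57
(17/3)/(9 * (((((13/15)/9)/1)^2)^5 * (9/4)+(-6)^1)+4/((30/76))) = -562652592208242187500/4355593007780063383151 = -0.13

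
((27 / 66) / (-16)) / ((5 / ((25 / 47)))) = -45 / 16544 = -0.00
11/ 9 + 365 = 3296/ 9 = 366.22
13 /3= 4.33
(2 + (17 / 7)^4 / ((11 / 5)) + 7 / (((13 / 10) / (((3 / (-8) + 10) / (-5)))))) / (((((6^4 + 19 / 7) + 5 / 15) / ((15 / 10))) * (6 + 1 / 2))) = 18408015 / 13915789888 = 0.00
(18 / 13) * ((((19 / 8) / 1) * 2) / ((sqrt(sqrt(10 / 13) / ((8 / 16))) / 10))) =171 * 26^(1 / 4) * 5^(3 / 4) / 26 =49.66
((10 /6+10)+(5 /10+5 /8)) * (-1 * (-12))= 153.50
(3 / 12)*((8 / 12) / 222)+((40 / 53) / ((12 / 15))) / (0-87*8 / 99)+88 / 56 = 5151952 / 3582747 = 1.44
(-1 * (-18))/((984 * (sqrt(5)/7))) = 21 * sqrt(5)/820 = 0.06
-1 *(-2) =2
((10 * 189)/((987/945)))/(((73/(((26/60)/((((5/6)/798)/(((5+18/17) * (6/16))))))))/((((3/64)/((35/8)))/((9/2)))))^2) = 9908665759629/5790704560000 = 1.71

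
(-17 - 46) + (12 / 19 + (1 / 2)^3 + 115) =8019 / 152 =52.76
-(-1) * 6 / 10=3 / 5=0.60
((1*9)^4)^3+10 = 282429536491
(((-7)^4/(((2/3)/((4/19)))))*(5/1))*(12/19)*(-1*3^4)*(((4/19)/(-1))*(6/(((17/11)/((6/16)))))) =6931302840/116603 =59443.61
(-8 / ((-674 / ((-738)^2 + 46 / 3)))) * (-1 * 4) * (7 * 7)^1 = -1281038752 / 1011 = -1267100.64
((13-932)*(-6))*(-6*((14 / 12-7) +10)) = -137850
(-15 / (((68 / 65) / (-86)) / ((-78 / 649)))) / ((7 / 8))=-13080600 / 77231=-169.37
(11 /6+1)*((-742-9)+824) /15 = 1241 /90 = 13.79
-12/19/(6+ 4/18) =-27/266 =-0.10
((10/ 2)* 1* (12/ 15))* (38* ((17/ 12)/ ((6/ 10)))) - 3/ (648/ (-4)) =19381/ 54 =358.91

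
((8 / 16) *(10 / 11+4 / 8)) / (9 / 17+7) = 527 / 5632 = 0.09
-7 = -7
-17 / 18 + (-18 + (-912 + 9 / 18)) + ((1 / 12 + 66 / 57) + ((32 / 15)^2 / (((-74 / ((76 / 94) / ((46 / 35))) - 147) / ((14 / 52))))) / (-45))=-330445464247303 / 355622424300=-929.20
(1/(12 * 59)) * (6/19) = 1/2242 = 0.00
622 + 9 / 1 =631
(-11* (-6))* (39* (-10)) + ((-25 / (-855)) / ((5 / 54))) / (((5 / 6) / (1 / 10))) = -12226482 / 475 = -25739.96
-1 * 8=-8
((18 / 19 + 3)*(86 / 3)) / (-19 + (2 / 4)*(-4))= -2150 / 399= -5.39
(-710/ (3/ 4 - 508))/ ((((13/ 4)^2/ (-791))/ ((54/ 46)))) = -123.05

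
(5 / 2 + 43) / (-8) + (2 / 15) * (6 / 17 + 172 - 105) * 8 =66.16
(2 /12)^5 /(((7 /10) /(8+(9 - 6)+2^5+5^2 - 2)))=55 /4536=0.01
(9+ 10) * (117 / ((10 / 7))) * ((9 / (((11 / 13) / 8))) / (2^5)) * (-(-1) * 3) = 5461911 / 440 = 12413.43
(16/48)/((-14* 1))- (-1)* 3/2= 31/21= 1.48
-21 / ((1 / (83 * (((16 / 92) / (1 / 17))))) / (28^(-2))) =-4233 / 644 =-6.57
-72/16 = -9/2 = -4.50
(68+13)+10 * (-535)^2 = 2862331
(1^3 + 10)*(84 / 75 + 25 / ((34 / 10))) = 39611 / 425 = 93.20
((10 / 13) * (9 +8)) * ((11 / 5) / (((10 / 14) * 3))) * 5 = 2618 / 39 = 67.13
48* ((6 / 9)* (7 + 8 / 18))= 2144 / 9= 238.22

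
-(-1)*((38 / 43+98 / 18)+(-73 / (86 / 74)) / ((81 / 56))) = -3005 / 81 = -37.10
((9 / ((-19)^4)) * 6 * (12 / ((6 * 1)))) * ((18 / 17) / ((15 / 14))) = 0.00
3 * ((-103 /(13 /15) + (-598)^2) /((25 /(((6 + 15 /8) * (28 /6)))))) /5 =2049462387 /6500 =315301.91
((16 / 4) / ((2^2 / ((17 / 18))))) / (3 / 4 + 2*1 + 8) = 34 / 387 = 0.09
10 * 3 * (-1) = -30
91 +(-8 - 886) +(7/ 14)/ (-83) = -133299/ 166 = -803.01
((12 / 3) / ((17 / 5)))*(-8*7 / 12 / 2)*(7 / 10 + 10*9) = -12698 / 51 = -248.98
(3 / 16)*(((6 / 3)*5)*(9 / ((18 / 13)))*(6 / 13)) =45 / 8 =5.62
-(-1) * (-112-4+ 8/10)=-576/5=-115.20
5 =5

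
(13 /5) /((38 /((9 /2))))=117 /380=0.31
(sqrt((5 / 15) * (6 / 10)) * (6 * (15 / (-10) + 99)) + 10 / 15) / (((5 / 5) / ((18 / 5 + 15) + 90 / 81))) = 1774 / 135 + 11531 * sqrt(5) / 5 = 5169.96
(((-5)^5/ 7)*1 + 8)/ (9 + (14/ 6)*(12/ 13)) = -39897/ 1015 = -39.31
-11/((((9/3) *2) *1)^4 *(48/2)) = -11/31104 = -0.00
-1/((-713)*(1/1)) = 1/713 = 0.00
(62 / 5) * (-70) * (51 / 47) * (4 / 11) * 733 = -129793776 / 517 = -251051.79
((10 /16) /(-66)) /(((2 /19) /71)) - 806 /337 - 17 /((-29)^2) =-2633502865 /299288352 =-8.80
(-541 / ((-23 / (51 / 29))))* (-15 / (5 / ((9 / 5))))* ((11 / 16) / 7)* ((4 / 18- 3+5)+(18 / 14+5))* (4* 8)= -976059216 / 163415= -5972.89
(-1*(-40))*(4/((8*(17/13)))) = 260/17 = 15.29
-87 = -87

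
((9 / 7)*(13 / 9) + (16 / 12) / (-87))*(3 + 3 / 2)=3365 / 406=8.29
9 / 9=1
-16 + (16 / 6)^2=-80 / 9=-8.89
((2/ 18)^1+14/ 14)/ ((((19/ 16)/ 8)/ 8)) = 10240/ 171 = 59.88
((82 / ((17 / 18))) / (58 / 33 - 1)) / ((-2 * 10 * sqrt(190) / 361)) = -231363 * sqrt(190) / 21250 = -150.08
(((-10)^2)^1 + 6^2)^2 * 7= 129472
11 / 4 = 2.75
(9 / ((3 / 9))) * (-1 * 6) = -162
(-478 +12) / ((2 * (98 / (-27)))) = 6291 / 98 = 64.19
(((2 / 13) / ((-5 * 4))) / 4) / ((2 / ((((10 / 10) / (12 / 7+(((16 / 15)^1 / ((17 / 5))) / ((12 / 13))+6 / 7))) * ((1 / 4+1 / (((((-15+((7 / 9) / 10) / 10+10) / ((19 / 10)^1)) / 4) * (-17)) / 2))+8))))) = -162243459 / 58278163840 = -0.00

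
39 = 39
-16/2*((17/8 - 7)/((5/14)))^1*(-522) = -285012/5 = -57002.40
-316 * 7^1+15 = -2197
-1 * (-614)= 614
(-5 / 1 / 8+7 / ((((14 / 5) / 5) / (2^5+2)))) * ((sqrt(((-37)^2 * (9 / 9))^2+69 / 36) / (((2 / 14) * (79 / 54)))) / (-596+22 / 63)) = -13474755 * sqrt(67469865) / 23716432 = -4666.88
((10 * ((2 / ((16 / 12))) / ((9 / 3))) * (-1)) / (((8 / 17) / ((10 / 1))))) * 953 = -405025 / 4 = -101256.25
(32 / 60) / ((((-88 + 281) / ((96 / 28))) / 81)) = 5184 / 6755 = 0.77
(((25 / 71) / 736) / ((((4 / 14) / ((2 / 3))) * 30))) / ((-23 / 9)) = -35 / 2403776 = -0.00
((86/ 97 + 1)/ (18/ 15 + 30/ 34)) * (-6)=-31110/ 5723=-5.44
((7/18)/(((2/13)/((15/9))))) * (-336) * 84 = -118906.67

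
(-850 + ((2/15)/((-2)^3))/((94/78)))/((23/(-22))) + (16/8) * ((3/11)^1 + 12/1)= 99599273/118910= 837.60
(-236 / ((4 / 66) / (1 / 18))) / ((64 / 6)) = -649 / 32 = -20.28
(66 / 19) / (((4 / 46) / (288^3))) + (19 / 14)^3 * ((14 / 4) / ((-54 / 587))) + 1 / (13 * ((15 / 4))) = 49893316707195077 / 52284960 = 954257528.50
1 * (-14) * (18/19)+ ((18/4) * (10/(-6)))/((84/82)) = -10951/532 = -20.58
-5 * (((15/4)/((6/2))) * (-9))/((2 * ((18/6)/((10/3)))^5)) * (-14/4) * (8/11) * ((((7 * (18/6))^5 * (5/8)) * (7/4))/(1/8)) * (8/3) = -10294287500000/891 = -11553633557.80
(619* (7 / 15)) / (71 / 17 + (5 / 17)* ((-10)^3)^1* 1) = -1.00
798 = 798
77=77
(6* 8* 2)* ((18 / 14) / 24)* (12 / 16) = 27 / 7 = 3.86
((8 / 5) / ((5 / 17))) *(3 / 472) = 51 / 1475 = 0.03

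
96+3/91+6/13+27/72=70521/728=96.87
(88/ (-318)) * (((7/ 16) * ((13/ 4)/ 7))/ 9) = -143/ 22896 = -0.01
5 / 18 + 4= 77 / 18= 4.28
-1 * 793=-793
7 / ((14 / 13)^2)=169 / 28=6.04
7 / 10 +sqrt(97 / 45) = 7 / 10 +sqrt(485) / 15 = 2.17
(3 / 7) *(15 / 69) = 15 / 161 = 0.09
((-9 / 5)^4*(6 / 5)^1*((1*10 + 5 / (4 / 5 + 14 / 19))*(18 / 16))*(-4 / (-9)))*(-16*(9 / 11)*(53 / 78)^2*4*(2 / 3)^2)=-76078416672 / 84816875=-896.97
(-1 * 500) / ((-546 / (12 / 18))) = 500 / 819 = 0.61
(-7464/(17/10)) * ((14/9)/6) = -174160/153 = -1138.30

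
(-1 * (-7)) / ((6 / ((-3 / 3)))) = -7 / 6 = -1.17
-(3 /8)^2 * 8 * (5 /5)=-9 /8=-1.12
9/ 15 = 3/ 5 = 0.60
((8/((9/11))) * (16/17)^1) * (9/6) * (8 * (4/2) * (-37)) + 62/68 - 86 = -842215/102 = -8257.01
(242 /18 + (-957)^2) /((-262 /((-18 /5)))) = 8242762 /655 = 12584.37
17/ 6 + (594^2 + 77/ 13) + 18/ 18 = 27521969/ 78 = 352845.76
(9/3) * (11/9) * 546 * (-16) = -32032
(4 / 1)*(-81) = -324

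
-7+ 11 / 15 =-94 / 15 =-6.27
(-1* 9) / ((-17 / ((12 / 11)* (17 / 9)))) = 12 / 11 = 1.09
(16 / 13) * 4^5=16384 / 13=1260.31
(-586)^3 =-201230056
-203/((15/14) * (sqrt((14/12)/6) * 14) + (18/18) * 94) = -76328/35169 + 2030 * sqrt(7)/35169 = -2.02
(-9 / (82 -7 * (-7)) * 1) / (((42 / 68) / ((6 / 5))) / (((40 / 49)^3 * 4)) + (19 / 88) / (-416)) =-4480819200 / 15393580619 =-0.29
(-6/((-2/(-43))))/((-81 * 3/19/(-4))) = -3268/81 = -40.35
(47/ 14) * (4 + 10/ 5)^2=846/ 7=120.86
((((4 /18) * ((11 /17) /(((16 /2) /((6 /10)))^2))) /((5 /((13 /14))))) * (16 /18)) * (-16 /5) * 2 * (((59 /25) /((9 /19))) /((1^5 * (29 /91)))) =-8335756 /623953125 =-0.01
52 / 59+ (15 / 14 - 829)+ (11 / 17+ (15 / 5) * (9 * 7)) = -637.40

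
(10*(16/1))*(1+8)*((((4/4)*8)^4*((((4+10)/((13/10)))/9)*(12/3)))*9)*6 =19818086400/13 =1524468184.62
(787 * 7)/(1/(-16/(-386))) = 44072/193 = 228.35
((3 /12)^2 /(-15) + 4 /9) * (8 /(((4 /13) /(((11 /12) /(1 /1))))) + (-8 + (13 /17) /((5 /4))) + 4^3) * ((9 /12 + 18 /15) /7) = 24153181 /2448000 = 9.87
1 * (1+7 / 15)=22 / 15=1.47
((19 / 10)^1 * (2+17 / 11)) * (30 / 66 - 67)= -271206 / 605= -448.27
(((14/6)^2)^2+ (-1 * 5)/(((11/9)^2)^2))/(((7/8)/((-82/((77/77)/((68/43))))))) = -1449574252288/356962221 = -4060.86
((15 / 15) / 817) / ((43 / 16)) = 16 / 35131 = 0.00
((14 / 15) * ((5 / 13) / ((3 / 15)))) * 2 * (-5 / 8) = -175 / 78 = -2.24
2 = 2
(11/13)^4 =14641/28561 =0.51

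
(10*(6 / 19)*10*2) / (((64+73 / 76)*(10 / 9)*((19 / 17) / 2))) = 146880 / 93803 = 1.57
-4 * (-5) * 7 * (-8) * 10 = -11200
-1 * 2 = -2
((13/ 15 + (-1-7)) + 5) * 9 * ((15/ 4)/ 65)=-72/ 65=-1.11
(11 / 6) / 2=11 / 12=0.92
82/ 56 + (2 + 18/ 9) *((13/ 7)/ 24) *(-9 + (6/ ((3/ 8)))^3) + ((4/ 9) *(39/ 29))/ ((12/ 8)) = 9258407/ 7308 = 1266.89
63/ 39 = 21/ 13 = 1.62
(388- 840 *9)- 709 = -7881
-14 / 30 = -7 / 15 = -0.47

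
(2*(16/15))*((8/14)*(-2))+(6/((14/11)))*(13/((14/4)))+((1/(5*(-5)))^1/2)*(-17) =113279/7350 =15.41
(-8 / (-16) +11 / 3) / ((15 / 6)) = 5 / 3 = 1.67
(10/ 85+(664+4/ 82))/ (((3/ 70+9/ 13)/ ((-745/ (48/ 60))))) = -130766385750/ 155431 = -841314.70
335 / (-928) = -335 / 928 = -0.36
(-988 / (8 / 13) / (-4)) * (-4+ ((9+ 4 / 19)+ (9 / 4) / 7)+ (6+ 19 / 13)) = 1168219 / 224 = 5215.26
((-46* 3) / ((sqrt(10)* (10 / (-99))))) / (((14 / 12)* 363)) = 621* sqrt(10) / 1925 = 1.02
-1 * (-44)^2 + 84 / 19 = -36700 / 19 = -1931.58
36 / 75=12 / 25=0.48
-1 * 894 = -894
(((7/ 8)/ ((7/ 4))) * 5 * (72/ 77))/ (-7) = -180/ 539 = -0.33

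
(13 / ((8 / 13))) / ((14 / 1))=169 / 112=1.51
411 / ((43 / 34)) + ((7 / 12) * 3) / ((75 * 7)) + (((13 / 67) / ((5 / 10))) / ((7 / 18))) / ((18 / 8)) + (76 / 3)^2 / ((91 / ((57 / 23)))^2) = 1233919270469569 / 3786194930700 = 325.90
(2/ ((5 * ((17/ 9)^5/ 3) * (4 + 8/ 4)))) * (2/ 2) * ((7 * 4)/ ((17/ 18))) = 29760696/ 120687845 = 0.25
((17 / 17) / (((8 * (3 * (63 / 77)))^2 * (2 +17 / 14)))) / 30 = 847 / 31492800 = 0.00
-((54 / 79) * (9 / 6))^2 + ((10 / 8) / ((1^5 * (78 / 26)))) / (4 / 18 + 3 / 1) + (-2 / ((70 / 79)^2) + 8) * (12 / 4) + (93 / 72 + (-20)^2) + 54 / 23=51288453829903 / 122384761800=419.08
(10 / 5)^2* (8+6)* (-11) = -616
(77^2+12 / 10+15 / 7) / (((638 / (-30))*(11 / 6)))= -3737376 / 24563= -152.15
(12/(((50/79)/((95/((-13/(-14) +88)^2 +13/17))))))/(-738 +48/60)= -0.00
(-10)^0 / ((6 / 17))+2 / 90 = 257 / 90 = 2.86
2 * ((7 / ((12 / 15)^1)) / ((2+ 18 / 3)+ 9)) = 1.03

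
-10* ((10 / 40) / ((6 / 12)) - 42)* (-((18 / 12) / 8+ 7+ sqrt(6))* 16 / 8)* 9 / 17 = -429525 / 136 - 7470* sqrt(6) / 17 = -4234.61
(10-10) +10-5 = 5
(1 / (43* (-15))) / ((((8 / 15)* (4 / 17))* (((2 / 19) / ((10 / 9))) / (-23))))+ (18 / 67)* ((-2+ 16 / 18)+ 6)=3578507 / 829728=4.31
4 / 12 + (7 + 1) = 25 / 3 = 8.33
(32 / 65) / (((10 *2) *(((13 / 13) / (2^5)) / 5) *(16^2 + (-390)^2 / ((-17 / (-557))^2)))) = 18496 / 766820386865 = 0.00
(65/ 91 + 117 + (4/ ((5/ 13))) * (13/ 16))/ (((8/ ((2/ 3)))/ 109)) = 1925267/ 1680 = 1145.99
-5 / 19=-0.26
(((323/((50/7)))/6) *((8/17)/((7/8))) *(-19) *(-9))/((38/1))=456/25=18.24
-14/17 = -0.82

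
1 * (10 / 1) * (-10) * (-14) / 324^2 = 175 / 13122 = 0.01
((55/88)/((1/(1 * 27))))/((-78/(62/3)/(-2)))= 465/52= 8.94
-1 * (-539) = 539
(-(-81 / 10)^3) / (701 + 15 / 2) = 531441 / 708500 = 0.75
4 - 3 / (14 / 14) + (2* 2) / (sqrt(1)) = 5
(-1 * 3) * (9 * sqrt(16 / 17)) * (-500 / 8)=6750 * sqrt(17) / 17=1637.12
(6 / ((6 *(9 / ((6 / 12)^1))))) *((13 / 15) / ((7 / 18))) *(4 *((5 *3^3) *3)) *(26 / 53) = 36504 / 371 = 98.39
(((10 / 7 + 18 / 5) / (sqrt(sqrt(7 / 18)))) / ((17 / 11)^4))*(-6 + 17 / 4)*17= -644204*2^(1 / 4)*sqrt(3)*7^(3 / 4) / 171955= -33.21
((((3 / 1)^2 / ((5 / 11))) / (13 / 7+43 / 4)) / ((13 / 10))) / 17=5544 / 78013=0.07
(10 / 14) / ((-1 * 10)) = -1 / 14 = -0.07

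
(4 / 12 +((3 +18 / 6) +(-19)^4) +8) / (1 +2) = 391006 / 9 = 43445.11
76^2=5776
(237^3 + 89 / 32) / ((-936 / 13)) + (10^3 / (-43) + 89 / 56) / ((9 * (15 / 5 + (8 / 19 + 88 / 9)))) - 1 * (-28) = -289352883752117 / 1565238528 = -184861.85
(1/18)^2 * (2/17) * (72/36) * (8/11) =8/15147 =0.00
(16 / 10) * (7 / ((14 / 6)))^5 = 1944 / 5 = 388.80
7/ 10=0.70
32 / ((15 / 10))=21.33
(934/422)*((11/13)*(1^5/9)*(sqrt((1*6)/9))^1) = 5137*sqrt(6)/74061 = 0.17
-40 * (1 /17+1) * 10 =-7200 /17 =-423.53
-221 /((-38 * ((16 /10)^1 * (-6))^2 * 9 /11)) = 60775 /787968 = 0.08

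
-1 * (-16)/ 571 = 16/ 571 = 0.03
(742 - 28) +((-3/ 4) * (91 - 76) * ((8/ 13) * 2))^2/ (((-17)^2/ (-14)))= 34418874/ 48841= 704.71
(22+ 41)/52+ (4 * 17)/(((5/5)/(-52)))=-183809/52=-3534.79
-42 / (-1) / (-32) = -21 / 16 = -1.31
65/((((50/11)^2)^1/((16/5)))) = 6292/625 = 10.07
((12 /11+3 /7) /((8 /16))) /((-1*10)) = -117 /385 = -0.30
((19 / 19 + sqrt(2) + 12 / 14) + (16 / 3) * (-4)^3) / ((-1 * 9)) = 7129 / 189 - sqrt(2) / 9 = 37.56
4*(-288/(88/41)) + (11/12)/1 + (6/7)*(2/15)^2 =-12376873/23100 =-535.80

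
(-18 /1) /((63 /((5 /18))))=-5 /63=-0.08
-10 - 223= -233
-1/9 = -0.11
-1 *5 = -5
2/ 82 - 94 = -3853/ 41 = -93.98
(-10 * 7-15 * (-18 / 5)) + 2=-14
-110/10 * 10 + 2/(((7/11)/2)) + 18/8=-101.46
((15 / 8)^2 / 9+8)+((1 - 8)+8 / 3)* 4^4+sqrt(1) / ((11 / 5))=-2324231 / 2112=-1100.49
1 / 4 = 0.25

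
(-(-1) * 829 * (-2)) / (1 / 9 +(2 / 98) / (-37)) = -13526793 / 902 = -14996.44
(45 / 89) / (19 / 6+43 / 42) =0.12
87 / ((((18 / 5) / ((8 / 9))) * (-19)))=-1.13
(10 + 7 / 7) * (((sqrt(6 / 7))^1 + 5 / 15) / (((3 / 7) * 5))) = 6.46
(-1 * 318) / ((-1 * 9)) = 106 / 3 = 35.33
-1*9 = -9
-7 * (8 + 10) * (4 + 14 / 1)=-2268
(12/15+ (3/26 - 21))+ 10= -1311/130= -10.08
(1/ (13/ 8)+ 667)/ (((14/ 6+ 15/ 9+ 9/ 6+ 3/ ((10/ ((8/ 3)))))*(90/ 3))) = 2893/ 819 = 3.53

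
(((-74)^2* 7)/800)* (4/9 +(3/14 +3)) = 631109/3600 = 175.31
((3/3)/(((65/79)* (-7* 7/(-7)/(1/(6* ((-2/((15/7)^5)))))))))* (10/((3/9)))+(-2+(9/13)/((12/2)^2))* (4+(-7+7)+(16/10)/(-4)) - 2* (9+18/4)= -31613913/588245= -53.74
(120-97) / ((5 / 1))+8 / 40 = 24 / 5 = 4.80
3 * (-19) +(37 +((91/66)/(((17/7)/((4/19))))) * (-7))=-222098/10659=-20.84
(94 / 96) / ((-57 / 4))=-47 / 684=-0.07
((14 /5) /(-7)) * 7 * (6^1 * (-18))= 1512 /5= 302.40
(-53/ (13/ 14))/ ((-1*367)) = 742/ 4771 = 0.16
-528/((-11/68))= 3264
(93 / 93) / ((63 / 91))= 13 / 9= 1.44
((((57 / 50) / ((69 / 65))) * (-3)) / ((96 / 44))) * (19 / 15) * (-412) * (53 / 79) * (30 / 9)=281809957 / 163530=1723.29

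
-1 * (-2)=2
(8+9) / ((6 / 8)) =68 / 3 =22.67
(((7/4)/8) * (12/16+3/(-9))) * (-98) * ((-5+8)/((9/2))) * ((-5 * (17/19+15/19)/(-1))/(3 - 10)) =1225/171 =7.16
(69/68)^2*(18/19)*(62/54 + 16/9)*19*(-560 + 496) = -1002984/289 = -3470.53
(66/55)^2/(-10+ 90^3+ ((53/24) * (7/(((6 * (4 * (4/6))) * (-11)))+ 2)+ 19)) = 50688/25661269175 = 0.00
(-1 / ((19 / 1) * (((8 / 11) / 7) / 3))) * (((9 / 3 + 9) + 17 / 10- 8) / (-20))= 693 / 1600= 0.43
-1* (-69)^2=-4761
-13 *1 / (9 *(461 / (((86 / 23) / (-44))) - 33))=559 / 2112165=0.00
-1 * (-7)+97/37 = 356/37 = 9.62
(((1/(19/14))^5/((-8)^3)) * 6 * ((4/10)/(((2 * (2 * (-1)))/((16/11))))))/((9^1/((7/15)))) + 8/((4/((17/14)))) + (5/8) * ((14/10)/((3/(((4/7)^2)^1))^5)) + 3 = 36247452890859119311/6677122320879889725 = 5.43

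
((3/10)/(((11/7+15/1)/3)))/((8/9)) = 567/9280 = 0.06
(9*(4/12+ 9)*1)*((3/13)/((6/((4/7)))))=24/13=1.85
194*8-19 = 1533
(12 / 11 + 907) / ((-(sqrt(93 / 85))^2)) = -849065 / 1023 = -829.98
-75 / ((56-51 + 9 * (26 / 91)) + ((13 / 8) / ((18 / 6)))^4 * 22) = -87091200 / 10991261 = -7.92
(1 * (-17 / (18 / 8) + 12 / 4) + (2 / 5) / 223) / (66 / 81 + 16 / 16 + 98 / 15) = -137091 / 251321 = -0.55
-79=-79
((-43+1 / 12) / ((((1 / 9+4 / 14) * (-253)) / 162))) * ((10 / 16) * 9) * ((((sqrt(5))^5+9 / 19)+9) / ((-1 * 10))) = -7884135 * sqrt(5) / 8096-14191443 / 38456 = -2546.58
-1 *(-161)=161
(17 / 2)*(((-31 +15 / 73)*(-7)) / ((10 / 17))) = 1136926 / 365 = 3114.87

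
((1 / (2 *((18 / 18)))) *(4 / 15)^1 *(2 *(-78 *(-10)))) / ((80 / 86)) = 1118 / 5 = 223.60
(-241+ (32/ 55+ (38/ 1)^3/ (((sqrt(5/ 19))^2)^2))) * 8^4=892234125312/ 275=3244487728.41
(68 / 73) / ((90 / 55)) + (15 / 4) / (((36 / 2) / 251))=277837 / 5256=52.86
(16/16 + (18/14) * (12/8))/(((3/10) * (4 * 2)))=205/168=1.22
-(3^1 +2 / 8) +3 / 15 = -61 / 20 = -3.05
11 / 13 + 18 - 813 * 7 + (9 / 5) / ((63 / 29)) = -2580453 / 455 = -5671.33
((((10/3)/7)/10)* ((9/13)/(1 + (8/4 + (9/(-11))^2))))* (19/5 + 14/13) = 38357/875420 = 0.04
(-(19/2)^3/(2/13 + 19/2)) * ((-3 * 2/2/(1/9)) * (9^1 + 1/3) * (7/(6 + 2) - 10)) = -410079033/2008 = -204222.63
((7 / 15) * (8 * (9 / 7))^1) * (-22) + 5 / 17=-8951 / 85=-105.31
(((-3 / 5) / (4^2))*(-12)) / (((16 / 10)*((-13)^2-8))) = 9 / 5152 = 0.00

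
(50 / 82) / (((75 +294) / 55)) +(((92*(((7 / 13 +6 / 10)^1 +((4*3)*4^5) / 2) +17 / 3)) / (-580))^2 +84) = 1279366304824983476 / 1343918525625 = 951967.16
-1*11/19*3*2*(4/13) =-264/247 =-1.07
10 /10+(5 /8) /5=1.12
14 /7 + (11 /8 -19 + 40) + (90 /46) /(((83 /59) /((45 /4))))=611205 /15272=40.02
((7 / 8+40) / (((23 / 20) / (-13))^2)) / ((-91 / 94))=-19979700 / 3703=-5395.54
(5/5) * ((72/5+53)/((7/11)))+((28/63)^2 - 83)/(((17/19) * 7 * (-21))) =107832484/1012095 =106.54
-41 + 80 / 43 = -39.14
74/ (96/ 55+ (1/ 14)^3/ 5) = 2233616/ 52687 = 42.39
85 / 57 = 1.49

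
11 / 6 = 1.83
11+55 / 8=17.88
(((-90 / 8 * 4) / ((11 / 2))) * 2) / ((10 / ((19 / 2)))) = -171 / 11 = -15.55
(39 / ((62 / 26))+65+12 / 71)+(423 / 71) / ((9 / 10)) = 194004 / 2201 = 88.14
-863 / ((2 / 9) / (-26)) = 100971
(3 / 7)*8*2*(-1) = -48 / 7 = -6.86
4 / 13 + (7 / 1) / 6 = 115 / 78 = 1.47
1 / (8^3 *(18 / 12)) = 1 / 768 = 0.00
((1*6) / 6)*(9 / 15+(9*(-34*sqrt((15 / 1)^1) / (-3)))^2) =780303 / 5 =156060.60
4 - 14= -10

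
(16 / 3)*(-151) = -2416 / 3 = -805.33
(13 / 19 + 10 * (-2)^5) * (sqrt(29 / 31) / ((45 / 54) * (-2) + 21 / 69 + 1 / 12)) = 1674492 * sqrt(899) / 207917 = 241.48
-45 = -45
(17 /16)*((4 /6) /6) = 0.12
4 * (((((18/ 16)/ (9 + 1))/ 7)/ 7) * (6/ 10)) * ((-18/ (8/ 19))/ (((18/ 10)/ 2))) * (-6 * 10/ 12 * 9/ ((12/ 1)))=1539/ 1568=0.98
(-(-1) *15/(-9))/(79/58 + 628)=-0.00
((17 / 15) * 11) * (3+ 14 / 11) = 799 / 15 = 53.27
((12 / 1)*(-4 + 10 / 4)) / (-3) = 6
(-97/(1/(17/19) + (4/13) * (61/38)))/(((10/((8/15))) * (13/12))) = -2.96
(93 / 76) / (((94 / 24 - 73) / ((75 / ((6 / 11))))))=-76725 / 31502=-2.44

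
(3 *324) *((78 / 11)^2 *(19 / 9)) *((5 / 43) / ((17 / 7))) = 436952880 / 88451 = 4940.06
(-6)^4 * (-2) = -2592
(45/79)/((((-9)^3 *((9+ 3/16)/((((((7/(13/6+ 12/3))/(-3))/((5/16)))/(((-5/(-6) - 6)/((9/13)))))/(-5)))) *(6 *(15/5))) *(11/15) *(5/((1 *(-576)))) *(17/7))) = -32768/3304203045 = -0.00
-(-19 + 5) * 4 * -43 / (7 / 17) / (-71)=5848 / 71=82.37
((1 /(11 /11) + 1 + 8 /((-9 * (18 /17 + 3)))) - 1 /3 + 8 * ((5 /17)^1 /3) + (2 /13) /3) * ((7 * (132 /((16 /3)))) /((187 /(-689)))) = -116255447 /79764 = -1457.49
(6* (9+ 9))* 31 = 3348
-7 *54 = -378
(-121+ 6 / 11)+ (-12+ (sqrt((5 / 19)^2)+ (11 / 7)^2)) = -1328483 / 10241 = -129.72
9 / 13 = 0.69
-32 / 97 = -0.33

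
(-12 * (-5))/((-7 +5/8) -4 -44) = -32/29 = -1.10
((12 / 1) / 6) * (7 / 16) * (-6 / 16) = -0.33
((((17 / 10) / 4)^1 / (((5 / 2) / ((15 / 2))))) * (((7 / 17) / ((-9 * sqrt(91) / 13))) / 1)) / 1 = -sqrt(91) / 120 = -0.08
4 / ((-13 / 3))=-12 / 13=-0.92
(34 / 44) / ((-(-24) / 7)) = 119 / 528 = 0.23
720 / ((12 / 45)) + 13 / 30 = 81013 / 30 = 2700.43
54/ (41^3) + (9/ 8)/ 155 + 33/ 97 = 2886910473/ 8289817880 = 0.35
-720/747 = -80/83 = -0.96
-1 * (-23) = 23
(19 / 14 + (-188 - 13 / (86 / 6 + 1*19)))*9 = -1178307 / 700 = -1683.30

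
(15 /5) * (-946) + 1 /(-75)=-212851 /75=-2838.01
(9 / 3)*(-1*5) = -15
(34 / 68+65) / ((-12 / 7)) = -917 / 24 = -38.21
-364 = -364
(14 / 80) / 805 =1 / 4600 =0.00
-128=-128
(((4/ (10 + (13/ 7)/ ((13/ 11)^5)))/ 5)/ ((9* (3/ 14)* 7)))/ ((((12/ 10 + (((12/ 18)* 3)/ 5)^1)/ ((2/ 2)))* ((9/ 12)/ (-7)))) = -5597956/ 174986001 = -0.03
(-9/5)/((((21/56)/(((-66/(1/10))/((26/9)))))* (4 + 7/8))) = 38016/169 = 224.95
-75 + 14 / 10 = -368 / 5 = -73.60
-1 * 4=-4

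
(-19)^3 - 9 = -6868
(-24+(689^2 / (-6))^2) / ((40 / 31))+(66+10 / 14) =48903126526489 / 10080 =4851500647.47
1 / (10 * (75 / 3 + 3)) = 1 / 280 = 0.00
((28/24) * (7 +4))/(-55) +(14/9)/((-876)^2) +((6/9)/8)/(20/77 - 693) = -215005089859/920983572360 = -0.23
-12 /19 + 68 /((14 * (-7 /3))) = -2526 /931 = -2.71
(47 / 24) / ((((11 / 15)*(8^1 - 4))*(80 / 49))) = 0.41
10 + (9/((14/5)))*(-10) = -22.14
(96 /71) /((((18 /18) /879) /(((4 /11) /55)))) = 337536 /42955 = 7.86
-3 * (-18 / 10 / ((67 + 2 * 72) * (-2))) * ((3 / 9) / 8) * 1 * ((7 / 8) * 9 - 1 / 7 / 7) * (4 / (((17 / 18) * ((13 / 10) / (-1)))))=0.01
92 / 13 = 7.08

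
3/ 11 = 0.27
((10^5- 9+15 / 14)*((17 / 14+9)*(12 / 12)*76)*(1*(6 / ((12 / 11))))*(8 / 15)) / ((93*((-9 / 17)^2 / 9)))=48365285819708 / 615195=78617813.57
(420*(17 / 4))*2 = 3570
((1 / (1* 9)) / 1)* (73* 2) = 146 / 9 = 16.22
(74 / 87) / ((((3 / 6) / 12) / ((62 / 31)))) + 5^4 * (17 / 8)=317597 / 232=1368.95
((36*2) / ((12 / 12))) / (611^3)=72 / 228099131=0.00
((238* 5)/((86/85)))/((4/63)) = 3186225/172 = 18524.56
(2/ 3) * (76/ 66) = 76/ 99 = 0.77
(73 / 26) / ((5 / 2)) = 73 / 65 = 1.12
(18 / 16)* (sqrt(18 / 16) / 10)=27* sqrt(2) / 320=0.12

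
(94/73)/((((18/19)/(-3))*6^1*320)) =-893/420480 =-0.00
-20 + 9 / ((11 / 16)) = -76 / 11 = -6.91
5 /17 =0.29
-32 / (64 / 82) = -41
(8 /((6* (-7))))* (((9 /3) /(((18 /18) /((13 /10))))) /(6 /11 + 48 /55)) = -11 /21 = -0.52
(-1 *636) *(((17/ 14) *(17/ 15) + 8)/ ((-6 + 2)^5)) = 104357/ 17920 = 5.82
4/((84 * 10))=1/210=0.00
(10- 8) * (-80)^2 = 12800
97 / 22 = 4.41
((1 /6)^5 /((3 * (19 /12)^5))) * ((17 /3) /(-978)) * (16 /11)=-4352 /119870428689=-0.00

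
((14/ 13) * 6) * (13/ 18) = 14/ 3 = 4.67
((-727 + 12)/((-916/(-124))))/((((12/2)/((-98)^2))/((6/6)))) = -106436330/687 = -154929.16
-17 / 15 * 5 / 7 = -17 / 21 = -0.81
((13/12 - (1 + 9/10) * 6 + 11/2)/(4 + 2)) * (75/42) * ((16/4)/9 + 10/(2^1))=-10115/1296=-7.80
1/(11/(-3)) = -3/11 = -0.27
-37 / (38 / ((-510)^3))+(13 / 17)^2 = 129160184.80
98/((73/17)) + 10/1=2396/73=32.82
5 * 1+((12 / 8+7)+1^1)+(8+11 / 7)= 337 / 14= 24.07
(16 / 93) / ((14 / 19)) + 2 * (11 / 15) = 5534 / 3255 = 1.70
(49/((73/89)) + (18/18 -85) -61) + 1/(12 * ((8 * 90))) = -53775287/630720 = -85.26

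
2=2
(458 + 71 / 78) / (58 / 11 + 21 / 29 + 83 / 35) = 399651175 / 7287696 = 54.84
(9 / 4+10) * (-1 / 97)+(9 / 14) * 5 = 3.09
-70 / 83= -0.84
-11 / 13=-0.85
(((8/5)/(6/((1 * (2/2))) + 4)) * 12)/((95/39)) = 1872/2375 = 0.79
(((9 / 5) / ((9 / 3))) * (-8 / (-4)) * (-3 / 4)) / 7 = -9 / 70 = -0.13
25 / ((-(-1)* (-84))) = -25 / 84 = -0.30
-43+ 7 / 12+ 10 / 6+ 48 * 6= 989 / 4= 247.25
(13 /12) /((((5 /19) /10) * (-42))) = -247 /252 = -0.98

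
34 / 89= 0.38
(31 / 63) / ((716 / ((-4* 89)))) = -2759 / 11277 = -0.24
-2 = -2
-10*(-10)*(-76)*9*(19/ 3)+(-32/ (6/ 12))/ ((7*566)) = -858169232/ 1981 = -433200.02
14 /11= 1.27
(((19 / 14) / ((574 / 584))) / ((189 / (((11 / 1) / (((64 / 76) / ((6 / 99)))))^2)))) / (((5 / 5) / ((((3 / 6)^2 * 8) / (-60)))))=-500707 / 3280616640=-0.00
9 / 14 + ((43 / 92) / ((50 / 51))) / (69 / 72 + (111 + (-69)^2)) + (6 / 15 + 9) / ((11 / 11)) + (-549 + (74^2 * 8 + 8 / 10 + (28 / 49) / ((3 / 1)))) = 17458634195339 / 403480950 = 43270.03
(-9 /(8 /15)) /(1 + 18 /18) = -135 /16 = -8.44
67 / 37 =1.81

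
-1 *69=-69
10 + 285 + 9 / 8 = 2369 / 8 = 296.12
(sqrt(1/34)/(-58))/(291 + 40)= -sqrt(34)/652732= -0.00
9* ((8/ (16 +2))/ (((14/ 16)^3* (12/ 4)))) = 2048/ 1029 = 1.99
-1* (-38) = 38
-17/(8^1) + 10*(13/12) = 209/24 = 8.71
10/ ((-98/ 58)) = -290/ 49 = -5.92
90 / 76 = 45 / 38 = 1.18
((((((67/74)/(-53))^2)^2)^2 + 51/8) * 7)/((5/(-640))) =-2498267531703281128329088295431/437371766754775610268792962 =-5712.00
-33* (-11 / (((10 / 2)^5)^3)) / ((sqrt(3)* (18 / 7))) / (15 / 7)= 5929* sqrt(3) / 8239746093750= 0.00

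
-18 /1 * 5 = -90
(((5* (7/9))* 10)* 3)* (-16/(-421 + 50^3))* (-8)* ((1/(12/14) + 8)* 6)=352000/53391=6.59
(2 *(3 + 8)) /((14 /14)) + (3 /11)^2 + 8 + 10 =4849 /121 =40.07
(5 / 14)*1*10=25 / 7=3.57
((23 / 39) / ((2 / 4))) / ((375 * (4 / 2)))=23 / 14625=0.00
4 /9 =0.44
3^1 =3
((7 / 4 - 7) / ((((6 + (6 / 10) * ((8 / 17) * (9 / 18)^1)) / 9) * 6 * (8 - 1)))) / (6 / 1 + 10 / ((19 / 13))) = -1615 / 113216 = -0.01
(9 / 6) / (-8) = -0.19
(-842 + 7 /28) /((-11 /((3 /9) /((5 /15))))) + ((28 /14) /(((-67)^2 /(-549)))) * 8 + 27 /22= 1360943 /17956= 75.79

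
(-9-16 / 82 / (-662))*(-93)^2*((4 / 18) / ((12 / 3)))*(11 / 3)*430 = -277584153275 / 40713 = -6818071.70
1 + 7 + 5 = 13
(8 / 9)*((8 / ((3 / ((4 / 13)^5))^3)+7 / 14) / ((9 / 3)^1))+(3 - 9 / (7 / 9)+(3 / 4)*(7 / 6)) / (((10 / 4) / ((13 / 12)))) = -66595354881606858331933 / 20896128964072410637680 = -3.19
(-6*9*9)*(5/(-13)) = 2430/13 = 186.92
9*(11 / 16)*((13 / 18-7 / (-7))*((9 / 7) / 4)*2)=3069 / 448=6.85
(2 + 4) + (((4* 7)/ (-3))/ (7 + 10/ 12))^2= 16390/ 2209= 7.42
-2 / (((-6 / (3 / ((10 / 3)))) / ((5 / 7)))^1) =3 / 14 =0.21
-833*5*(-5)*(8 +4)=249900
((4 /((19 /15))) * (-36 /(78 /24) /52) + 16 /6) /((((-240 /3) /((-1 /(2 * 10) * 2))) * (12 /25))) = 2401 /462384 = 0.01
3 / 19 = 0.16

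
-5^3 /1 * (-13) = 1625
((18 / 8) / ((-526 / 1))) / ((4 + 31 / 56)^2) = -392 / 1900175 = -0.00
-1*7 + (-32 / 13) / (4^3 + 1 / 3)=-17659 / 2509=-7.04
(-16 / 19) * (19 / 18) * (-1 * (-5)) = -40 / 9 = -4.44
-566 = -566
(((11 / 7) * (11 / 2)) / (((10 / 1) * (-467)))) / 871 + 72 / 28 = 146432399 / 56945980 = 2.57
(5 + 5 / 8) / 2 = 45 / 16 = 2.81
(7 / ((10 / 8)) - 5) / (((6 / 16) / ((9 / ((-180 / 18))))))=-36 / 25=-1.44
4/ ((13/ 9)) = 36/ 13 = 2.77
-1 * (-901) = 901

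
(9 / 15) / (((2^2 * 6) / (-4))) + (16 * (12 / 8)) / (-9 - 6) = -17 / 10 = -1.70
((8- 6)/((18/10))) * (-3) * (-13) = 130/3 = 43.33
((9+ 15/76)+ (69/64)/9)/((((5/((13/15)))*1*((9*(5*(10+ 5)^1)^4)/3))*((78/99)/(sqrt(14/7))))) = 373879*sqrt(2)/17313750000000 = 0.00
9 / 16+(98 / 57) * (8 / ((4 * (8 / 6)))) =955 / 304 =3.14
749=749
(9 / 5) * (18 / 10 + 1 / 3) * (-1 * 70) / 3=-448 / 5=-89.60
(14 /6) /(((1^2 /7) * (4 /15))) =245 /4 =61.25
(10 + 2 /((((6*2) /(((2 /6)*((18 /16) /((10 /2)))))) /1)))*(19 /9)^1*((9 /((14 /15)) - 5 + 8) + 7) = 93005 /224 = 415.20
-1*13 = -13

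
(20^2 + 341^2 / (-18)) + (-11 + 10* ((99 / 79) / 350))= -302154653 / 49770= -6071.02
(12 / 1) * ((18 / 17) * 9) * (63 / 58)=61236 / 493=124.21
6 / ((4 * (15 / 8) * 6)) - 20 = -298 / 15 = -19.87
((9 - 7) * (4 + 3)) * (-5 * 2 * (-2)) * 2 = 560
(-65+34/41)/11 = -2631/451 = -5.83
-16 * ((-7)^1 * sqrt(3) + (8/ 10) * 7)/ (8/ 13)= -728/ 5 + 182 * sqrt(3)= 169.63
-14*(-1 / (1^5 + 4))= 14 / 5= 2.80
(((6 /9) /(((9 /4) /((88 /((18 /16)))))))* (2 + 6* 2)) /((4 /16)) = 315392 /243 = 1297.91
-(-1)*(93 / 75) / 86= 31 / 2150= 0.01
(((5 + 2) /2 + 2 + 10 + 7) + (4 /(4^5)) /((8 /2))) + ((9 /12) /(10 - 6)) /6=23073 /1024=22.53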